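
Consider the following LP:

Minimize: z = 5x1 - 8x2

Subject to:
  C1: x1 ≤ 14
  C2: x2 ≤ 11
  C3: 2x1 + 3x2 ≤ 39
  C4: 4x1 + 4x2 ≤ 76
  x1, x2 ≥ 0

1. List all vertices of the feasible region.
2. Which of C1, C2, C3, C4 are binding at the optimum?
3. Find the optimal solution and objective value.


1. (0, 0), (14, 0), (14, 3.667), (3, 11), (0, 11)
2. C2
3. x1 = 0, x2 = 11, z = -88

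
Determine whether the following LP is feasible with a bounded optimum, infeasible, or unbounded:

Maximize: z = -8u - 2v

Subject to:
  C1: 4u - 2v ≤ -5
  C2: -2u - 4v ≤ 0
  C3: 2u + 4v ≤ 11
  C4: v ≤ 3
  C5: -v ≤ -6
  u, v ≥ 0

Infeasible (no feasible solution exists)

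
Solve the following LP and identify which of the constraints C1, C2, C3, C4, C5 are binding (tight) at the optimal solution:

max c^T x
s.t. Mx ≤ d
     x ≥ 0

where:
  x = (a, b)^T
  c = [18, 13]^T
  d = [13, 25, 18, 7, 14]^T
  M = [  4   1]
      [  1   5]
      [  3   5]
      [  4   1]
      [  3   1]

At a = 1, b = 3, compute slack b - a·x for each constraint:
  C1: 13 − 7 = 6  (slack)
  C2: 25 − 16 = 9  (slack)
  C3: 18 − 18 = 0  (binding)
  C4: 7 − 7 = 0  (binding)
  C5: 14 − 6 = 8  (slack)

Optimal: a = 1, b = 3
Binding: C3, C4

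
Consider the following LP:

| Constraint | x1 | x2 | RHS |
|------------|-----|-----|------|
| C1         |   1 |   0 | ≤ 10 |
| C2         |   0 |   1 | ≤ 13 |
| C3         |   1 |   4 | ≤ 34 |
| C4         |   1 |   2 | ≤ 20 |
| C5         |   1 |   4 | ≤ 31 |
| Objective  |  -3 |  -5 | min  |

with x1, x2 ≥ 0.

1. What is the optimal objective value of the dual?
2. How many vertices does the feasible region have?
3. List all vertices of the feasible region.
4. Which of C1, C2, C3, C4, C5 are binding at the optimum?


1. -55
2. 5
3. (0, 0), (10, 0), (10, 5), (9, 5.5), (0, 7.75)
4. C1, C4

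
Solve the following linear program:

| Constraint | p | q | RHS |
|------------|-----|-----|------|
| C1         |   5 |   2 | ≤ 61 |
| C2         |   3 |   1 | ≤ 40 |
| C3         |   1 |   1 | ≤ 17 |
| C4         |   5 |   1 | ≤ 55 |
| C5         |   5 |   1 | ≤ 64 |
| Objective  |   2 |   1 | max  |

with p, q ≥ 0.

Evaluate the objective at each vertex of the feasible region:
  z(0, 0) = 0
  z(11, 0) = 22
  z(9.8, 6) = 25.6
  z(9, 8) = 26  ←
  z(0, 17) = 17
The maximum is at p = 9, q = 8.

p = 9, q = 8, z = 26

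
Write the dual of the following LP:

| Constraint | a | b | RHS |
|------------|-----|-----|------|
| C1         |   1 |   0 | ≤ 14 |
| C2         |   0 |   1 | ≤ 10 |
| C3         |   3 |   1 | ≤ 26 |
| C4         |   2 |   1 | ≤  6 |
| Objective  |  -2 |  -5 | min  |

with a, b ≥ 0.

Primal min cᵀx s.t. Ax ≤ b, x ≥ 0  →  Dual max −bᵀy s.t. Aᵀy ≥ −c, y ≥ 0.

Maximize: z = -14y1 - 10y2 - 26y3 - 6y4

Subject to:
  y1 + 3y3 + 2y4 ≥ 2
  y2 + y3 + y4 ≥ 5
  y1, y2, y3, y4 ≥ 0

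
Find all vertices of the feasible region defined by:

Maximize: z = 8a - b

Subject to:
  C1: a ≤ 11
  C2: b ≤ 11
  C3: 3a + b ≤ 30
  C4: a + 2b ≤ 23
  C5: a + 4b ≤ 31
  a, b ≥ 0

(0, 0), (10, 0), (8.091, 5.727), (0, 7.75)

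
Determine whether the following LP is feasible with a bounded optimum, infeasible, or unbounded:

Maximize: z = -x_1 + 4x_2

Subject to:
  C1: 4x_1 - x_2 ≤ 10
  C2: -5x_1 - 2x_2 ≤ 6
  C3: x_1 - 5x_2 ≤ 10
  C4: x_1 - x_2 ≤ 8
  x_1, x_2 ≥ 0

Unbounded (objective can increase without bound)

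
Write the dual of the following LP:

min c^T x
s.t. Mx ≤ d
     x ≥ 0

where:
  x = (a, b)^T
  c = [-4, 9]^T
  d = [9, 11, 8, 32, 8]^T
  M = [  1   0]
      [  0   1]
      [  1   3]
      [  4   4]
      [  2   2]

Primal min cᵀx s.t. Ax ≤ b, x ≥ 0  →  Dual max −bᵀy s.t. Aᵀy ≥ −c, y ≥ 0.

Maximize: z = -9y1 - 11y2 - 8y3 - 32y4 - 8y5

Subject to:
  y1 + y3 + 4y4 + 2y5 ≥ 4
  y2 + 3y3 + 4y4 + 2y5 ≥ -9
  y1, y2, y3, y4, y5 ≥ 0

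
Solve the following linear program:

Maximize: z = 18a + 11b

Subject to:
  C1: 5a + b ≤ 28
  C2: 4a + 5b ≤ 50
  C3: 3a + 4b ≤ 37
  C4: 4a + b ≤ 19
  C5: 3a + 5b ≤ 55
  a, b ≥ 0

Evaluate the objective at each vertex of the feasible region:
  z(0, 0) = 0
  z(4.75, 0) = 85.5
  z(3, 7) = 131  ←
  z(0, 9.25) = 101.8
The maximum is at a = 3, b = 7.

a = 3, b = 7, z = 131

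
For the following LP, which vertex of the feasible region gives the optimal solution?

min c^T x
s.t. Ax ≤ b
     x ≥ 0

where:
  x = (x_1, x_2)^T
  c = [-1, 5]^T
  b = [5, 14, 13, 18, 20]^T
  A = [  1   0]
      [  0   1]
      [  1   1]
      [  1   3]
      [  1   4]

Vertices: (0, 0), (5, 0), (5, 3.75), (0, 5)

Evaluate the objective at each vertex of the feasible region:
  z(0, 0) = 0
  z(5, 0) = -5  ←
  z(5, 3.75) = 13.75
  z(0, 5) = 25
The minimum is at x_1 = 5, x_2 = 0.

(5, 0)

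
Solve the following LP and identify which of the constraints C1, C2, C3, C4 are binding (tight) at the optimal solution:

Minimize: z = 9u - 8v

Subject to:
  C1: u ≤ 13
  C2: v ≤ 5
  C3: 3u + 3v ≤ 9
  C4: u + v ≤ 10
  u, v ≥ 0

At u = 0, v = 3, compute slack b - a·x for each constraint:
  C1: 13 − 0 = 13  (slack)
  C2: 5 − 3 = 2  (slack)
  C3: 9 − 9 = 0  (binding)
  C4: 10 − 3 = 7  (slack)

Optimal: u = 0, v = 3
Binding: C3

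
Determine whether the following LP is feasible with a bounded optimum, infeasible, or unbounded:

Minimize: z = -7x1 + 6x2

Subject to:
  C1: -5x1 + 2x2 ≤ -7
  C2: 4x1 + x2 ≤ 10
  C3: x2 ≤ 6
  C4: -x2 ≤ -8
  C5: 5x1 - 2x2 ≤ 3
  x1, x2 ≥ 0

Infeasible (no feasible solution exists)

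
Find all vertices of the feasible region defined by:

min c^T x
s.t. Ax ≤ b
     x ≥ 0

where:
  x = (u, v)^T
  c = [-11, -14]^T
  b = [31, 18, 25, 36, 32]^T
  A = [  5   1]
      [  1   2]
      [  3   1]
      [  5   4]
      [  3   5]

(0, 0), (6.2, 0), (5.867, 1.667), (4, 4), (0, 6.4)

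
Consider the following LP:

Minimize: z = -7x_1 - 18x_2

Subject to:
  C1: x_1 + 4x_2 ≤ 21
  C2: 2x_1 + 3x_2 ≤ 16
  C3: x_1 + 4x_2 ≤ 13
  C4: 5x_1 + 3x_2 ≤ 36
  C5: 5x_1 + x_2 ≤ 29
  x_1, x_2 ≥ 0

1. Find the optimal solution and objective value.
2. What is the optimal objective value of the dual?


1. x_1 = 5, x_2 = 2, z = -71
2. -71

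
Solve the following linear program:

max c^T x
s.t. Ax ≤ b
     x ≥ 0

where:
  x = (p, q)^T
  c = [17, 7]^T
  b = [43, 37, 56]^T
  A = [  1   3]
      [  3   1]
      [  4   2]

Evaluate the objective at each vertex of the feasible region:
  z(0, 0) = 0
  z(12.33, 0) = 209.7
  z(9, 10) = 223  ←
  z(8.2, 11.6) = 220.6
  z(0, 14.33) = 100.3
The maximum is at p = 9, q = 10.

p = 9, q = 10, z = 223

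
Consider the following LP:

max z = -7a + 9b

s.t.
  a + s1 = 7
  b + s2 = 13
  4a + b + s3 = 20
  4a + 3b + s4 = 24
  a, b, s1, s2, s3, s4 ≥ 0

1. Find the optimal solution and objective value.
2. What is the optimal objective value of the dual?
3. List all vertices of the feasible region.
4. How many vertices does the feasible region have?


1. a = 0, b = 8, z = 72
2. 72
3. (0, 0), (5, 0), (4.5, 2), (0, 8)
4. 4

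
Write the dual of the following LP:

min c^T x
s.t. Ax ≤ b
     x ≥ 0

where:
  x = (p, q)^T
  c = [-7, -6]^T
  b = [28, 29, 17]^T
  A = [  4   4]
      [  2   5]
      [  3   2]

Primal min cᵀx s.t. Ax ≤ b, x ≥ 0  →  Dual max −bᵀy s.t. Aᵀy ≥ −c, y ≥ 0.

Maximize: z = -28y1 - 29y2 - 17y3

Subject to:
  4y1 + 2y2 + 3y3 ≥ 7
  4y1 + 5y2 + 2y3 ≥ 6
  y1, y2, y3 ≥ 0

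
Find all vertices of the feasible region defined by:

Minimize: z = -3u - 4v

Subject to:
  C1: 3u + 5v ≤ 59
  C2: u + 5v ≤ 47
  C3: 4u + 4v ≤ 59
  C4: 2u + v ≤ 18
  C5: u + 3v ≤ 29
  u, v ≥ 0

(0, 0), (9, 0), (5, 8), (2, 9), (0, 9.4)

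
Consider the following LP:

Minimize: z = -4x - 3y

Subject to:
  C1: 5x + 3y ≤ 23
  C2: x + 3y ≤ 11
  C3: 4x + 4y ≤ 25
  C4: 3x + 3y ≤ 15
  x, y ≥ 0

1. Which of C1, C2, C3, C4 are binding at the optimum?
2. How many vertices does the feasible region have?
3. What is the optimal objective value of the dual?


1. C1, C4
2. 5
3. -19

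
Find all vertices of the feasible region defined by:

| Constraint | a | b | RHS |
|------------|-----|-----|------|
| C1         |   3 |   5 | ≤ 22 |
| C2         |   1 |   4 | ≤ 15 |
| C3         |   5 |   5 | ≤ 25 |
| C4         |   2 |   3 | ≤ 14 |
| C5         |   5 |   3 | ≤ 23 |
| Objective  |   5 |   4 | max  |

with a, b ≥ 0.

(0, 0), (4.6, 0), (4, 1), (1.667, 3.333), (0, 3.75)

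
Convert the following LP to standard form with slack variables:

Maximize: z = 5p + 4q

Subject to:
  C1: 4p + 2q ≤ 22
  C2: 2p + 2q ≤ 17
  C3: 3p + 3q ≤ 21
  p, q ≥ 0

max z = 5p + 4q

s.t.
  4p + 2q + s1 = 22
  2p + 2q + s2 = 17
  3p + 3q + s3 = 21
  p, q, s1, s2, s3 ≥ 0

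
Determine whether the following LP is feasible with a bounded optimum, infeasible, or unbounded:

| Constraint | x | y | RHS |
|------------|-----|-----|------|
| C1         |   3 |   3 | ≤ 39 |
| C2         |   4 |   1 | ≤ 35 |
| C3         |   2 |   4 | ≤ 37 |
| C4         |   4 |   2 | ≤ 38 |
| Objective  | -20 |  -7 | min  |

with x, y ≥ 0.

Feasible with a bounded optimal solution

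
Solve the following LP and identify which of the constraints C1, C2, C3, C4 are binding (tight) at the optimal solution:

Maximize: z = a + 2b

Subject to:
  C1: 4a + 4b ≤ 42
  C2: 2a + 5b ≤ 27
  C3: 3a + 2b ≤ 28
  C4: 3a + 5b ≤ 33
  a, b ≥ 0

At a = 6, b = 3, compute slack b - a·x for each constraint:
  C1: 42 − 36 = 6  (slack)
  C2: 27 − 27 = 0  (binding)
  C3: 28 − 24 = 4  (slack)
  C4: 33 − 33 = 0  (binding)

Optimal: a = 6, b = 3
Binding: C2, C4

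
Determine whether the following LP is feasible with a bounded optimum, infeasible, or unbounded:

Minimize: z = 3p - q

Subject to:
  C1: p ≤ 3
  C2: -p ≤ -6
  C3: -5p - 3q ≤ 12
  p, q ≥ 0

Infeasible (no feasible solution exists)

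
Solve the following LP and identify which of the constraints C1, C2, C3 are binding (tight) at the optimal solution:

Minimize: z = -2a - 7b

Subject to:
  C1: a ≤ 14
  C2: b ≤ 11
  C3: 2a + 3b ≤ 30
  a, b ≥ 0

At a = 0, b = 10, compute slack b - a·x for each constraint:
  C1: 14 − 0 = 14  (slack)
  C2: 11 − 10 = 1  (slack)
  C3: 30 − 30 = 0  (binding)

Optimal: a = 0, b = 10
Binding: C3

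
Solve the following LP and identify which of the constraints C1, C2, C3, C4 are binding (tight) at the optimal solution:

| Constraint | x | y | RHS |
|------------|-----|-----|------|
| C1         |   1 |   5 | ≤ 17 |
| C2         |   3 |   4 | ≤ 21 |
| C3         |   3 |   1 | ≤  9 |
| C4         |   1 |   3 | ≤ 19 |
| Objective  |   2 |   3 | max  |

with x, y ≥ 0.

At x = 2, y = 3, compute slack b - a·x for each constraint:
  C1: 17 − 17 = 0  (binding)
  C2: 21 − 18 = 3  (slack)
  C3: 9 − 9 = 0  (binding)
  C4: 19 − 11 = 8  (slack)

Optimal: x = 2, y = 3
Binding: C1, C3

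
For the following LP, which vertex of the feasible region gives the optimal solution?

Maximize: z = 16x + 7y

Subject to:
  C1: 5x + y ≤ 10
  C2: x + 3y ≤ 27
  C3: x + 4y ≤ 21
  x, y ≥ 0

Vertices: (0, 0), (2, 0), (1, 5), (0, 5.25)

Evaluate the objective at each vertex of the feasible region:
  z(0, 0) = 0
  z(2, 0) = 32
  z(1, 5) = 51  ←
  z(0, 5.25) = 36.75
The maximum is at x = 1, y = 5.

(1, 5)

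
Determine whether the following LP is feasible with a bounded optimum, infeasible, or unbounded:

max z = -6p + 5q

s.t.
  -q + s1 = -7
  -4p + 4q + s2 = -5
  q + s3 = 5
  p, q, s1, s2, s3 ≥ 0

Infeasible (no feasible solution exists)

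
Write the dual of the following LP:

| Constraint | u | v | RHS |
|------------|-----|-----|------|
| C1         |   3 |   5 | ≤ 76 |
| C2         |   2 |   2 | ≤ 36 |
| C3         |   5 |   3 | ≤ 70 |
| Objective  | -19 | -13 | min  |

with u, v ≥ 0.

Primal min cᵀx s.t. Ax ≤ b, x ≥ 0  →  Dual max −bᵀy s.t. Aᵀy ≥ −c, y ≥ 0.

Maximize: z = -76y1 - 36y2 - 70y3

Subject to:
  3y1 + 2y2 + 5y3 ≥ 19
  5y1 + 2y2 + 3y3 ≥ 13
  y1, y2, y3 ≥ 0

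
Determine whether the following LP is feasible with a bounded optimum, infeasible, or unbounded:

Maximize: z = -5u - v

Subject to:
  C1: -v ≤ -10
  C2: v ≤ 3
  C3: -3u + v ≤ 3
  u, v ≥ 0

Infeasible (no feasible solution exists)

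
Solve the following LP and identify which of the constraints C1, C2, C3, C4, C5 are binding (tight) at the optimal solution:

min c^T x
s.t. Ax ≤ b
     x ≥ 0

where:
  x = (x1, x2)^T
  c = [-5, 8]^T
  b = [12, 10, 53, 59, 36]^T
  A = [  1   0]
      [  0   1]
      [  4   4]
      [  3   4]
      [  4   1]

At x1 = 9, x2 = 0, compute slack b - a·x for each constraint:
  C1: 12 − 9 = 3  (slack)
  C2: 10 − 0 = 10  (slack)
  C3: 53 − 36 = 17  (slack)
  C4: 59 − 27 = 32  (slack)
  C5: 36 − 36 = 0  (binding)

Optimal: x1 = 9, x2 = 0
Binding: C5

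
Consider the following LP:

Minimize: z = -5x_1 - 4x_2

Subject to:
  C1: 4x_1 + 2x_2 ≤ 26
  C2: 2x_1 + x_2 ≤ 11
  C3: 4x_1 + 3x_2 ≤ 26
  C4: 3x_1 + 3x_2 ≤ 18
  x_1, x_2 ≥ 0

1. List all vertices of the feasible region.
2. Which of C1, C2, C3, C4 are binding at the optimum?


1. (0, 0), (5.5, 0), (5, 1), (0, 6)
2. C2, C4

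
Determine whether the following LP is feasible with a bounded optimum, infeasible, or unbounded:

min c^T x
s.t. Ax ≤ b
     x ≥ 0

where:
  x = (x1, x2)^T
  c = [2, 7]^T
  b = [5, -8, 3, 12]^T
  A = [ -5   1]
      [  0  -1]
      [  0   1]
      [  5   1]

Infeasible (no feasible solution exists)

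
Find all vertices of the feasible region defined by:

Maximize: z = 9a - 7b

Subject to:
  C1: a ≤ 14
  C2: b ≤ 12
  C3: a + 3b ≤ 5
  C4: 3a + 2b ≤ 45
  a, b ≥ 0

(0, 0), (5, 0), (0, 1.667)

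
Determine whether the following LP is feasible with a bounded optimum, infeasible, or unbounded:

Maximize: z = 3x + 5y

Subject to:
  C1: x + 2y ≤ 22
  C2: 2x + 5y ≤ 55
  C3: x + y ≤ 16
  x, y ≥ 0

Feasible with a bounded optimal solution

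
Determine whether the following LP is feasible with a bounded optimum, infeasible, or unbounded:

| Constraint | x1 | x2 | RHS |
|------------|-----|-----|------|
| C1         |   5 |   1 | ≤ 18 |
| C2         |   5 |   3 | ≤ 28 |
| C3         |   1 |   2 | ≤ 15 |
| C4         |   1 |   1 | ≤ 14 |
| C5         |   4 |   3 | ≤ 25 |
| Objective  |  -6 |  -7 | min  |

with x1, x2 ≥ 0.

Feasible with a bounded optimal solution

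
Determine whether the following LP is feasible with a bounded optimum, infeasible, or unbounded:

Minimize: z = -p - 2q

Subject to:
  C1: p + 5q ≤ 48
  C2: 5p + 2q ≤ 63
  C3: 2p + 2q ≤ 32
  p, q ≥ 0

Feasible with a bounded optimal solution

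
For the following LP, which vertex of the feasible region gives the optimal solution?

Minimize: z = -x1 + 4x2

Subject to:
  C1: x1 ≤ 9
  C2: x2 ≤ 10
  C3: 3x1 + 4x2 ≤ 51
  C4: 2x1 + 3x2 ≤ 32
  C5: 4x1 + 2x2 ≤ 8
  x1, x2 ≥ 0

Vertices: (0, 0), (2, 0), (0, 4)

Evaluate the objective at each vertex of the feasible region:
  z(0, 0) = 0
  z(2, 0) = -2  ←
  z(0, 4) = 16
The minimum is at x1 = 2, x2 = 0.

(2, 0)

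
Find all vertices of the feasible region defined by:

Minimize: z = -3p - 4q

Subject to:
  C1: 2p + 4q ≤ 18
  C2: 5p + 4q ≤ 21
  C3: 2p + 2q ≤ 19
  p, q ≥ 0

(0, 0), (4.2, 0), (1, 4), (0, 4.5)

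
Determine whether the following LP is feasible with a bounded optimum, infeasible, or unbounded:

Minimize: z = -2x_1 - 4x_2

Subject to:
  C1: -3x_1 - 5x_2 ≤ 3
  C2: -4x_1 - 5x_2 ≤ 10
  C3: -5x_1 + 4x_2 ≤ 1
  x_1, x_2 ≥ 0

Unbounded (objective can decrease without bound)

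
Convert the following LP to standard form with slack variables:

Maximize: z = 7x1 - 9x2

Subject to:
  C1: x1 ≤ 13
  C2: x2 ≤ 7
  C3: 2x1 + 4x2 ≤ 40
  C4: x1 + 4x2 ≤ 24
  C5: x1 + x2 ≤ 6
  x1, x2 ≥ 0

max z = 7x1 - 9x2

s.t.
  x1 + s1 = 13
  x2 + s2 = 7
  2x1 + 4x2 + s3 = 40
  x1 + 4x2 + s4 = 24
  x1 + x2 + s5 = 6
  x1, x2, s1, s2, s3, s4, s5 ≥ 0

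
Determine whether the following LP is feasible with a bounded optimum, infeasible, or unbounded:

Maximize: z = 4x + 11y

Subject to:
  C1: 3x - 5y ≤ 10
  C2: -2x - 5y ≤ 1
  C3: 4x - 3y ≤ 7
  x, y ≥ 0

Unbounded (objective can increase without bound)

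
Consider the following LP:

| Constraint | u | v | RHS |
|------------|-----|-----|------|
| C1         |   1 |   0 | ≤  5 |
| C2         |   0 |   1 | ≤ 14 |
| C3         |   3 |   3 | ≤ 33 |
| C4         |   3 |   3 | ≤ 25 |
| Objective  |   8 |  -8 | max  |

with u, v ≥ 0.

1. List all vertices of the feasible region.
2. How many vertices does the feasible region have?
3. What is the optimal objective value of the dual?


1. (0, 0), (5, 0), (5, 3.333), (0, 8.333)
2. 4
3. 40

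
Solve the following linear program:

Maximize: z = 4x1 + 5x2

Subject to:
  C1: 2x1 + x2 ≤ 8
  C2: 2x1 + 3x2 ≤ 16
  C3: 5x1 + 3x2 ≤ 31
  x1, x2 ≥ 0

Evaluate the objective at each vertex of the feasible region:
  z(0, 0) = 0
  z(4, 0) = 16
  z(2, 4) = 28  ←
  z(0, 5.333) = 26.67
The maximum is at x1 = 2, x2 = 4.

x1 = 2, x2 = 4, z = 28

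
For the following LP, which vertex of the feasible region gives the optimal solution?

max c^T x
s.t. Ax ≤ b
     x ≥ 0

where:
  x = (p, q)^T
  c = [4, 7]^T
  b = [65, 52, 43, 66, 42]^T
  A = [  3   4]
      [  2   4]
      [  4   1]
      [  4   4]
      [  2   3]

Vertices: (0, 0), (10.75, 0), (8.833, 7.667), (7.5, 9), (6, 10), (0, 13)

Evaluate the objective at each vertex of the feasible region:
  z(0, 0) = 0
  z(10.75, 0) = 43
  z(8.833, 7.667) = 89
  z(7.5, 9) = 93
  z(6, 10) = 94  ←
  z(0, 13) = 91
The maximum is at p = 6, q = 10.

(6, 10)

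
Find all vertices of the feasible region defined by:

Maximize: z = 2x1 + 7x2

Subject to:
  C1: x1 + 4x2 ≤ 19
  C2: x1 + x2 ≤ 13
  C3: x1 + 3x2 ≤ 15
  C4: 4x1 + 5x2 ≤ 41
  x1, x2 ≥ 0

(0, 0), (10.25, 0), (6.857, 2.714), (3, 4), (0, 4.75)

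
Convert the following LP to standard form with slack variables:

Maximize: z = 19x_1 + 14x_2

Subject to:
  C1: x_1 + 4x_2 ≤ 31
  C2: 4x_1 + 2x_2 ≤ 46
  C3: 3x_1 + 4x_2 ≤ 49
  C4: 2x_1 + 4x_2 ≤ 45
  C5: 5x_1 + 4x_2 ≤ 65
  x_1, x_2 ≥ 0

max z = 19x_1 + 14x_2

s.t.
  x_1 + 4x_2 + s1 = 31
  4x_1 + 2x_2 + s2 = 46
  3x_1 + 4x_2 + s3 = 49
  2x_1 + 4x_2 + s4 = 45
  5x_1 + 4x_2 + s5 = 65
  x_1, x_2, s1, s2, s3, s4, s5 ≥ 0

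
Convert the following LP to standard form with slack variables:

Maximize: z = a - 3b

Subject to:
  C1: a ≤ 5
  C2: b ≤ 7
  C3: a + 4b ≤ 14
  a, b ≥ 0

max z = a - 3b

s.t.
  a + s1 = 5
  b + s2 = 7
  a + 4b + s3 = 14
  a, b, s1, s2, s3 ≥ 0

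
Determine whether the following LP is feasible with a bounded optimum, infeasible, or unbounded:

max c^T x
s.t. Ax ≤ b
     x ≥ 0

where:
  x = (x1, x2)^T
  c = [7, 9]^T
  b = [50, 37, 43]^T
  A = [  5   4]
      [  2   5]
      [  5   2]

Feasible with a bounded optimal solution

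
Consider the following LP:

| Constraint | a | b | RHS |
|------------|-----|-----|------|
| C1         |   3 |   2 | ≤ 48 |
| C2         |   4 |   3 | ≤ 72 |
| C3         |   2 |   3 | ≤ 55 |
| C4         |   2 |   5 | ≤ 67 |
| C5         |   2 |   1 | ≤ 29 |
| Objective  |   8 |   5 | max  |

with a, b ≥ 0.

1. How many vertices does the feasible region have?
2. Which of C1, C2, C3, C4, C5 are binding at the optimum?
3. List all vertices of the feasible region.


1. 5
2. C1, C5
3. (0, 0), (14.5, 0), (10, 9), (9.636, 9.545), (0, 13.4)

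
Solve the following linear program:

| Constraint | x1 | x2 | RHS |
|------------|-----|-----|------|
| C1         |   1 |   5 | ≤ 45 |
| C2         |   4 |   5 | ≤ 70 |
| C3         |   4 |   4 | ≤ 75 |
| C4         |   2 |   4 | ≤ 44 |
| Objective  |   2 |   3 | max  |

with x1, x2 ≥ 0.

Evaluate the objective at each vertex of the feasible region:
  z(0, 0) = 0
  z(17.5, 0) = 35
  z(10, 6) = 38  ←
  z(6.667, 7.667) = 36.33
  z(0, 9) = 27
The maximum is at x1 = 10, x2 = 6.

x1 = 10, x2 = 6, z = 38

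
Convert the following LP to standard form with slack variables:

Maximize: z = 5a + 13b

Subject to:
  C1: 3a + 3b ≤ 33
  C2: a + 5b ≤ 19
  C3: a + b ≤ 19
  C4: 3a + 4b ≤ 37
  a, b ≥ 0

max z = 5a + 13b

s.t.
  3a + 3b + s1 = 33
  a + 5b + s2 = 19
  a + b + s3 = 19
  3a + 4b + s4 = 37
  a, b, s1, s2, s3, s4 ≥ 0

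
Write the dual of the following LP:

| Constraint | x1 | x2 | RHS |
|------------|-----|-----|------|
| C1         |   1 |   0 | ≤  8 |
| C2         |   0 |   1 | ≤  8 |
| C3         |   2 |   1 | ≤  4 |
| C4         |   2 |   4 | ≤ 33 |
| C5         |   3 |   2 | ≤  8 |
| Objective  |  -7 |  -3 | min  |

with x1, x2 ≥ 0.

Primal min cᵀx s.t. Ax ≤ b, x ≥ 0  →  Dual max −bᵀy s.t. Aᵀy ≥ −c, y ≥ 0.

Maximize: z = -8y1 - 8y2 - 4y3 - 33y4 - 8y5

Subject to:
  y1 + 2y3 + 2y4 + 3y5 ≥ 7
  y2 + y3 + 4y4 + 2y5 ≥ 3
  y1, y2, y3, y4, y5 ≥ 0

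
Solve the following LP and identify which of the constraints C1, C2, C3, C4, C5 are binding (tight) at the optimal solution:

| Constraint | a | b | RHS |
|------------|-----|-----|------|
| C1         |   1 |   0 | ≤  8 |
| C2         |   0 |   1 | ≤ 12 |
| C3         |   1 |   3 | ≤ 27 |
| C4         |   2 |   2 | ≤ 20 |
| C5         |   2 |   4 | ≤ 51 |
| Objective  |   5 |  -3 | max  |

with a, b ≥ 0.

At a = 8, b = 0, compute slack b - a·x for each constraint:
  C1: 8 − 8 = 0  (binding)
  C2: 12 − 0 = 12  (slack)
  C3: 27 − 8 = 19  (slack)
  C4: 20 − 16 = 4  (slack)
  C5: 51 − 16 = 35  (slack)

Optimal: a = 8, b = 0
Binding: C1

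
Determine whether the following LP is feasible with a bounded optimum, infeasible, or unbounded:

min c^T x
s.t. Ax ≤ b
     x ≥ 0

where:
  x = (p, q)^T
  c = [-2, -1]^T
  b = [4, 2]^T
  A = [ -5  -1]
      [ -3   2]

Unbounded (objective can decrease without bound)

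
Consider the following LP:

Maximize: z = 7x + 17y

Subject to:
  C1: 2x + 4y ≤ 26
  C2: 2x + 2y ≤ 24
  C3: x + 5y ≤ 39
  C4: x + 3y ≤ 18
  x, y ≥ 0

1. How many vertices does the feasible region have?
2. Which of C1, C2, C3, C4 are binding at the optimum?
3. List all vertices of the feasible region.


1. 5
2. C1, C4
3. (0, 0), (12, 0), (11, 1), (3, 5), (0, 6)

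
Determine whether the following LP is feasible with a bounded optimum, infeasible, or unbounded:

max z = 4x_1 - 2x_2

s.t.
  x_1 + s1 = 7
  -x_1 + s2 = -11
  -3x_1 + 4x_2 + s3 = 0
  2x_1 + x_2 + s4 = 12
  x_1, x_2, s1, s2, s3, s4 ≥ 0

Infeasible (no feasible solution exists)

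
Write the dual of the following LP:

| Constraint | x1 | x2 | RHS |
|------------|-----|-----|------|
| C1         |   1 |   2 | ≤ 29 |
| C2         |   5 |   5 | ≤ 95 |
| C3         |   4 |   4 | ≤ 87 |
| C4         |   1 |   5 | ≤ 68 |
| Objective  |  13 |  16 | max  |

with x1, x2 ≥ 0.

Primal max cᵀx s.t. Ax ≤ b, x ≥ 0  →  Dual min bᵀy s.t. Aᵀy ≥ c, y ≥ 0.

Minimize: z = 29y1 + 95y2 + 87y3 + 68y4

Subject to:
  y1 + 5y2 + 4y3 + y4 ≥ 13
  2y1 + 5y2 + 4y3 + 5y4 ≥ 16
  y1, y2, y3, y4 ≥ 0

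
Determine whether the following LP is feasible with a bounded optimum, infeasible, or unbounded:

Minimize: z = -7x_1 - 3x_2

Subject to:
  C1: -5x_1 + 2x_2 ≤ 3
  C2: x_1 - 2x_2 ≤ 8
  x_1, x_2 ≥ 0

Unbounded (objective can decrease without bound)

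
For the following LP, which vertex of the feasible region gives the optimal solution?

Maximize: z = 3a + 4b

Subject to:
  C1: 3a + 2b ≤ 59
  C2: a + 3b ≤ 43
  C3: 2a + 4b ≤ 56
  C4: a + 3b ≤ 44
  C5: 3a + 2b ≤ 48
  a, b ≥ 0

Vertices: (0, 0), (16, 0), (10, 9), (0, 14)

Evaluate the objective at each vertex of the feasible region:
  z(0, 0) = 0
  z(16, 0) = 48
  z(10, 9) = 66  ←
  z(0, 14) = 56
The maximum is at a = 10, b = 9.

(10, 9)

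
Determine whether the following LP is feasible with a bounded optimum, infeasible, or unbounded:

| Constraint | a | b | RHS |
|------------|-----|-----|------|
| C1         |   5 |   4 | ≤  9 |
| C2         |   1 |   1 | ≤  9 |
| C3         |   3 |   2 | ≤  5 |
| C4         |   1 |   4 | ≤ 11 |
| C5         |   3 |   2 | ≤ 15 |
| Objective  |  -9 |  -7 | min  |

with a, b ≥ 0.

Feasible with a bounded optimal solution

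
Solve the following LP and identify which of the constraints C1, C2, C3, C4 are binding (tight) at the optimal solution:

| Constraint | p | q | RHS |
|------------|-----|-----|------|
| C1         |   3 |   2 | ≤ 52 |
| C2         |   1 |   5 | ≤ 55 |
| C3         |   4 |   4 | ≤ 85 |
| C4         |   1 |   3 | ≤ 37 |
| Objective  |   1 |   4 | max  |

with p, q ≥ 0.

At p = 10, q = 9, compute slack b - a·x for each constraint:
  C1: 52 − 48 = 4  (slack)
  C2: 55 − 55 = 0  (binding)
  C3: 85 − 76 = 9  (slack)
  C4: 37 − 37 = 0  (binding)

Optimal: p = 10, q = 9
Binding: C2, C4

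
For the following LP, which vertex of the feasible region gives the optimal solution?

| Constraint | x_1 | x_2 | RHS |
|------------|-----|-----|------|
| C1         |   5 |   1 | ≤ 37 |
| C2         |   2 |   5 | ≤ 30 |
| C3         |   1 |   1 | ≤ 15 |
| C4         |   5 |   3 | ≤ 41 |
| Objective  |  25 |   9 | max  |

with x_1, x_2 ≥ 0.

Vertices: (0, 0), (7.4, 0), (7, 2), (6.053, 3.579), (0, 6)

Evaluate the objective at each vertex of the feasible region:
  z(0, 0) = 0
  z(7.4, 0) = 185
  z(7, 2) = 193  ←
  z(6.053, 3.579) = 183.5
  z(0, 6) = 54
The maximum is at x_1 = 7, x_2 = 2.

(7, 2)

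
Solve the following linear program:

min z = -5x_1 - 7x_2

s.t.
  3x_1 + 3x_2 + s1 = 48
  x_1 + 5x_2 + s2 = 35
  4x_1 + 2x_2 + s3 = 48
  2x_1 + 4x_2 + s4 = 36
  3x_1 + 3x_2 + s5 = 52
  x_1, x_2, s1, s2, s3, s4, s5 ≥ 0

Evaluate the objective at each vertex of the feasible region:
  z(0, 0) = 0
  z(12, 0) = -60
  z(10, 4) = -78  ←
  z(6.667, 5.667) = -73
  z(0, 7) = -49
The minimum is at x_1 = 10, x_2 = 4.

x_1 = 10, x_2 = 4, z = -78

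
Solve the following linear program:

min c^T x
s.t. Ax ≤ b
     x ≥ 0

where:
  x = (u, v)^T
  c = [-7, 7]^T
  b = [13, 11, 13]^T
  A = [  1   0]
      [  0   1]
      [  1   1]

Evaluate the objective at each vertex of the feasible region:
  z(0, 0) = 0
  z(13, 0) = -91  ←
  z(2, 11) = 63
  z(0, 11) = 77
The minimum is at u = 13, v = 0.

u = 13, v = 0, z = -91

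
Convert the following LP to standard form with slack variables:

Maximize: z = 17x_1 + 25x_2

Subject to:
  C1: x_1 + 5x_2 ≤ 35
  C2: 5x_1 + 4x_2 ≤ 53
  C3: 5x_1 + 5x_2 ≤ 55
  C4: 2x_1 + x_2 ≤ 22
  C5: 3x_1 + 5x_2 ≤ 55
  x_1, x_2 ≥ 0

max z = 17x_1 + 25x_2

s.t.
  x_1 + 5x_2 + s1 = 35
  5x_1 + 4x_2 + s2 = 53
  5x_1 + 5x_2 + s3 = 55
  2x_1 + x_2 + s4 = 22
  3x_1 + 5x_2 + s5 = 55
  x_1, x_2, s1, s2, s3, s4, s5 ≥ 0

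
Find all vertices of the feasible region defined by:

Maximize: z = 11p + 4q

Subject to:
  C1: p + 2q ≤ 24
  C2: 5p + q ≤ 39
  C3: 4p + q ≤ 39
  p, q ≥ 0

(0, 0), (7.8, 0), (6, 9), (0, 12)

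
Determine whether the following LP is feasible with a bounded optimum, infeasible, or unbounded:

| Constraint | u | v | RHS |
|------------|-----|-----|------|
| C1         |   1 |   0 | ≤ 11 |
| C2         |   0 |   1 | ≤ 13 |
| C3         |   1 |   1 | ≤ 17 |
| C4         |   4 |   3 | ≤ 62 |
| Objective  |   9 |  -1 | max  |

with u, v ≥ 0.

Feasible with a bounded optimal solution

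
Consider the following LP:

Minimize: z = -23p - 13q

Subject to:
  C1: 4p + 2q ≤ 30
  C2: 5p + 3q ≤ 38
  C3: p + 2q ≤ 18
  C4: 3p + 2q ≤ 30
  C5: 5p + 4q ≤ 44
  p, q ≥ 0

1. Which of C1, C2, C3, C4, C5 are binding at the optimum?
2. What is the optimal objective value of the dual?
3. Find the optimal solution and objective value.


1. C1, C2
2. -174
3. p = 7, q = 1, z = -174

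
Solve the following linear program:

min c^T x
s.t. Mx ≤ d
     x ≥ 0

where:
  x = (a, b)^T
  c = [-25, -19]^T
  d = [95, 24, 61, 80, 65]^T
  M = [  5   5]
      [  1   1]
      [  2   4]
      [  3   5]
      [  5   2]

Evaluate the objective at each vertex of the feasible region:
  z(0, 0) = 0
  z(13, 0) = -325
  z(9, 10) = -415  ←
  z(7.5, 11.5) = -406
  z(0, 15.25) = -289.8
The minimum is at a = 9, b = 10.

a = 9, b = 10, z = -415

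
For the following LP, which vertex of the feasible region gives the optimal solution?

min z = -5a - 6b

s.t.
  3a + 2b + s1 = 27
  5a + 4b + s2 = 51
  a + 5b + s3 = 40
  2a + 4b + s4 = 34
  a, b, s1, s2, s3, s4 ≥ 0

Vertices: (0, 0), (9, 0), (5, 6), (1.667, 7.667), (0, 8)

Evaluate the objective at each vertex of the feasible region:
  z(0, 0) = 0
  z(9, 0) = -45
  z(5, 6) = -61  ←
  z(1.667, 7.667) = -54.33
  z(0, 8) = -48
The minimum is at a = 5, b = 6.

(5, 6)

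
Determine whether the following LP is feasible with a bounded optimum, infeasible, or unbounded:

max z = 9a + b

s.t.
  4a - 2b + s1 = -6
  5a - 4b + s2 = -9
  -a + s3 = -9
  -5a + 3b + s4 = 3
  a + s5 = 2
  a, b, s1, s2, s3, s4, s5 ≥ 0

Infeasible (no feasible solution exists)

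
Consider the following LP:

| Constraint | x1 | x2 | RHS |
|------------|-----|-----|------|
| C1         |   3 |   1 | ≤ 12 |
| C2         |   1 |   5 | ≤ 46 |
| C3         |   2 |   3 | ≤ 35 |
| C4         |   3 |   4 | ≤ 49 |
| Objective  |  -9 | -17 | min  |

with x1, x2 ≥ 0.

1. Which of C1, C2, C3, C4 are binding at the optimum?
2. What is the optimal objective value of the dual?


1. C1, C2
2. -162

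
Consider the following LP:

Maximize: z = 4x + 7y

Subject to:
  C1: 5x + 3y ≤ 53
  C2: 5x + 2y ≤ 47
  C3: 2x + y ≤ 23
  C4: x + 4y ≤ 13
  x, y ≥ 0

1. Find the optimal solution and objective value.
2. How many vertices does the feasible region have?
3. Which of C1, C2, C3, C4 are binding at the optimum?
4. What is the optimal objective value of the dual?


1. x = 9, y = 1, z = 43
2. 4
3. C2, C4
4. 43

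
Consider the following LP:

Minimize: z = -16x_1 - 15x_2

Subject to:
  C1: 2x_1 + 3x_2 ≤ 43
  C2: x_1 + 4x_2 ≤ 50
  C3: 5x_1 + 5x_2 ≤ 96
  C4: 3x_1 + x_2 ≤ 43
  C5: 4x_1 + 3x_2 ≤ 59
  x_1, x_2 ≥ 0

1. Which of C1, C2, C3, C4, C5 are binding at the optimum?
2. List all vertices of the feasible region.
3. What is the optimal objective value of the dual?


1. C1, C5
2. (0, 0), (14.33, 0), (14, 1), (8, 9), (4.4, 11.4), (0, 12.5)
3. -263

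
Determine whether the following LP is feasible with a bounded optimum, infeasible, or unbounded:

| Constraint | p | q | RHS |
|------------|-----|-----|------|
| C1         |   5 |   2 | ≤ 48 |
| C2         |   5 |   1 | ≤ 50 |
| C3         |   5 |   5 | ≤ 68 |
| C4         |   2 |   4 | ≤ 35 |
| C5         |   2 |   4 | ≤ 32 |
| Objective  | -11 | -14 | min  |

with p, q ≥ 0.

Feasible with a bounded optimal solution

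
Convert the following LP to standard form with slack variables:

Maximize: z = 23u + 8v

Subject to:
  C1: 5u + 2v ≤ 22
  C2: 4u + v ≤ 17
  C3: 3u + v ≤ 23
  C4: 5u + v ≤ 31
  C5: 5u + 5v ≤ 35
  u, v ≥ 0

max z = 23u + 8v

s.t.
  5u + 2v + s1 = 22
  4u + v + s2 = 17
  3u + v + s3 = 23
  5u + v + s4 = 31
  5u + 5v + s5 = 35
  u, v, s1, s2, s3, s4, s5 ≥ 0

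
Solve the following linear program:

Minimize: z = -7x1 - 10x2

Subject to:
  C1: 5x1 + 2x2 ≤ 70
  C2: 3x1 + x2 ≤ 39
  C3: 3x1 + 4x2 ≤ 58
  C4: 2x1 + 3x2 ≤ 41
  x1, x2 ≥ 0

Evaluate the objective at each vertex of the feasible region:
  z(0, 0) = 0
  z(13, 0) = -91
  z(10.89, 6.333) = -139.6
  z(10, 7) = -140  ←
  z(0, 13.67) = -136.7
The minimum is at x1 = 10, x2 = 7.

x1 = 10, x2 = 7, z = -140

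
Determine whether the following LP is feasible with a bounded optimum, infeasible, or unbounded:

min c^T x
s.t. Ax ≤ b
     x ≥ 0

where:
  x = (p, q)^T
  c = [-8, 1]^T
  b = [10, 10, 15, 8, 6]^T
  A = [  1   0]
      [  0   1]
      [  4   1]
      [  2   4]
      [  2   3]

Feasible with a bounded optimal solution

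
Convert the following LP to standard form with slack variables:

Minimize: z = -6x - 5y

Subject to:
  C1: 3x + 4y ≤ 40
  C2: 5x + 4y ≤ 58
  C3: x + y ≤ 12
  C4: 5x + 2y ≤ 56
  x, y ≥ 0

min z = -6x - 5y

s.t.
  3x + 4y + s1 = 40
  5x + 4y + s2 = 58
  x + y + s3 = 12
  5x + 2y + s4 = 56
  x, y, s1, s2, s3, s4 ≥ 0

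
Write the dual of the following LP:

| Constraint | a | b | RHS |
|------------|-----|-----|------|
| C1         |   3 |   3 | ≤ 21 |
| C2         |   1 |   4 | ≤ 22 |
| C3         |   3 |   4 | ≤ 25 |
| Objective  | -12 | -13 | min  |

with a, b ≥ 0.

Primal min cᵀx s.t. Ax ≤ b, x ≥ 0  →  Dual max −bᵀy s.t. Aᵀy ≥ −c, y ≥ 0.

Maximize: z = -21y1 - 22y2 - 25y3

Subject to:
  3y1 + y2 + 3y3 ≥ 12
  3y1 + 4y2 + 4y3 ≥ 13
  y1, y2, y3 ≥ 0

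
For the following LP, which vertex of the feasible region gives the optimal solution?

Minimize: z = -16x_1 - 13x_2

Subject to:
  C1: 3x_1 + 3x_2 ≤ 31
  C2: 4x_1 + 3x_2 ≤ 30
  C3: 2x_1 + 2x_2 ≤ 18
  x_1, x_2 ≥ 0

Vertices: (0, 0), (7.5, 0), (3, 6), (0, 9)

Evaluate the objective at each vertex of the feasible region:
  z(0, 0) = 0
  z(7.5, 0) = -120
  z(3, 6) = -126  ←
  z(0, 9) = -117
The minimum is at x_1 = 3, x_2 = 6.

(3, 6)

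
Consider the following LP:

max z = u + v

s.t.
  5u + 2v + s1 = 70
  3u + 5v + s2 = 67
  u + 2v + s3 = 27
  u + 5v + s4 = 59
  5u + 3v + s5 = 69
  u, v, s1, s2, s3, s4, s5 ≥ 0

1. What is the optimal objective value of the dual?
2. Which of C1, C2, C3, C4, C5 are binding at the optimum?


1. 17
2. C2, C5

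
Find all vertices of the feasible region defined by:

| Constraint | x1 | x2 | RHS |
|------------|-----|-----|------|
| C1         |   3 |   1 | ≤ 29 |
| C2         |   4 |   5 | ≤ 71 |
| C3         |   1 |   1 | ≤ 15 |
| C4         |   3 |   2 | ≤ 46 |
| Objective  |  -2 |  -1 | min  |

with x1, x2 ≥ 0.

(0, 0), (9.667, 0), (7, 8), (4, 11), (0, 14.2)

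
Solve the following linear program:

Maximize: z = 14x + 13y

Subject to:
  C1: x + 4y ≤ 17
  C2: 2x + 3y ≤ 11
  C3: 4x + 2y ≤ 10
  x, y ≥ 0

Evaluate the objective at each vertex of the feasible region:
  z(0, 0) = 0
  z(2.5, 0) = 35
  z(1, 3) = 53  ←
  z(0, 3.667) = 47.67
The maximum is at x = 1, y = 3.

x = 1, y = 3, z = 53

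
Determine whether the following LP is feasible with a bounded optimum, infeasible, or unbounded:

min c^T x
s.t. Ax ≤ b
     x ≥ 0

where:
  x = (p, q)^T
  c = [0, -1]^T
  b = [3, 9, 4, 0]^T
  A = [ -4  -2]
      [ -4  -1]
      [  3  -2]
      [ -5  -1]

Unbounded (objective can decrease without bound)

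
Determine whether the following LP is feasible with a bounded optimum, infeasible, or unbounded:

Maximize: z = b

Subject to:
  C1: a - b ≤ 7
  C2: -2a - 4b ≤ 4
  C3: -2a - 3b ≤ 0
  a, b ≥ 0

Unbounded (objective can increase without bound)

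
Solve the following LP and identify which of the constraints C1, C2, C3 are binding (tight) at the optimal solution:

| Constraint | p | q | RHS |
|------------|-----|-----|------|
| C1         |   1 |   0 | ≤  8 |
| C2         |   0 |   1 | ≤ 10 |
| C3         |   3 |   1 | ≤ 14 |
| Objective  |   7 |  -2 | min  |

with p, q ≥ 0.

At p = 0, q = 10, compute slack b - a·x for each constraint:
  C1: 8 − 0 = 8  (slack)
  C2: 10 − 10 = 0  (binding)
  C3: 14 − 10 = 4  (slack)

Optimal: p = 0, q = 10
Binding: C2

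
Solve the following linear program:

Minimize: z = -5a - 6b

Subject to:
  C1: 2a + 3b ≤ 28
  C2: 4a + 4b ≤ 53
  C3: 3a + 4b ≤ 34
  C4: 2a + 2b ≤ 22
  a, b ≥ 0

Evaluate the objective at each vertex of the feasible region:
  z(0, 0) = 0
  z(11, 0) = -55
  z(10, 1) = -56  ←
  z(0, 8.5) = -51
The minimum is at a = 10, b = 1.

a = 10, b = 1, z = -56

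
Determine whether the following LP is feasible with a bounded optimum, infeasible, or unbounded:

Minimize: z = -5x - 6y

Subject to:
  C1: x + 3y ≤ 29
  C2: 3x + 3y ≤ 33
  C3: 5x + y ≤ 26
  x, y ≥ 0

Feasible with a bounded optimal solution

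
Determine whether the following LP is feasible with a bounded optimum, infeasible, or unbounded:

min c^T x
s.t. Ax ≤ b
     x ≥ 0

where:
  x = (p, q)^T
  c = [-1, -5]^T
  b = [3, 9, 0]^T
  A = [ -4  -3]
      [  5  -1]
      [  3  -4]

Unbounded (objective can decrease without bound)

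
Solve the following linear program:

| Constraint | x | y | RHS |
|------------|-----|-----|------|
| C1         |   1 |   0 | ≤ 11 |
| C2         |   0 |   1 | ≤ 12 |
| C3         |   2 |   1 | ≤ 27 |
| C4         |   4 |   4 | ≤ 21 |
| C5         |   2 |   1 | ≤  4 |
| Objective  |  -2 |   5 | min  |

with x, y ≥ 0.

Evaluate the objective at each vertex of the feasible region:
  z(0, 0) = 0
  z(2, 0) = -4  ←
  z(0, 4) = 20
The minimum is at x = 2, y = 0.

x = 2, y = 0, z = -4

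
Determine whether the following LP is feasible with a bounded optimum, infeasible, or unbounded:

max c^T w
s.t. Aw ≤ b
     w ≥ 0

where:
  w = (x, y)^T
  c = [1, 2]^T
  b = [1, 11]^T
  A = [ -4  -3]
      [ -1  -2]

Unbounded (objective can increase without bound)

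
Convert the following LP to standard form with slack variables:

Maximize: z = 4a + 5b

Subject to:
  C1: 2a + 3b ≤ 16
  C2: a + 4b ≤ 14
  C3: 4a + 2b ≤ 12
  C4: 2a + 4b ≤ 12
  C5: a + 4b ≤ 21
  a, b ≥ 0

max z = 4a + 5b

s.t.
  2a + 3b + s1 = 16
  a + 4b + s2 = 14
  4a + 2b + s3 = 12
  2a + 4b + s4 = 12
  a + 4b + s5 = 21
  a, b, s1, s2, s3, s4, s5 ≥ 0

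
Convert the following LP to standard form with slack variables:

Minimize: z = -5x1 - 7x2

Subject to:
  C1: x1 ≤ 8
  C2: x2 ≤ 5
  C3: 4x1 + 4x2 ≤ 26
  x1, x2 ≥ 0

min z = -5x1 - 7x2

s.t.
  x1 + s1 = 8
  x2 + s2 = 5
  4x1 + 4x2 + s3 = 26
  x1, x2, s1, s2, s3 ≥ 0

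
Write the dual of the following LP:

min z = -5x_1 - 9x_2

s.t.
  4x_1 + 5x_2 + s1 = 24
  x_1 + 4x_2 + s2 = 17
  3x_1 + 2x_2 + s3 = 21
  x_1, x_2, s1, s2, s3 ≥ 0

Primal min cᵀx s.t. Ax ≤ b, x ≥ 0  →  Dual max −bᵀy s.t. Aᵀy ≥ −c, y ≥ 0.

Maximize: z = -24y1 - 17y2 - 21y3

Subject to:
  4y1 + y2 + 3y3 ≥ 5
  5y1 + 4y2 + 2y3 ≥ 9
  y1, y2, y3 ≥ 0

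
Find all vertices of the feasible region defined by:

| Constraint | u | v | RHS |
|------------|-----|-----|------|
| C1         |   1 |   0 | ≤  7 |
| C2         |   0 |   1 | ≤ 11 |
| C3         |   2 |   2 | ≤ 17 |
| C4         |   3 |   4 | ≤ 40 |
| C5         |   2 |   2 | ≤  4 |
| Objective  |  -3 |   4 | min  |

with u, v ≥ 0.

(0, 0), (2, 0), (0, 2)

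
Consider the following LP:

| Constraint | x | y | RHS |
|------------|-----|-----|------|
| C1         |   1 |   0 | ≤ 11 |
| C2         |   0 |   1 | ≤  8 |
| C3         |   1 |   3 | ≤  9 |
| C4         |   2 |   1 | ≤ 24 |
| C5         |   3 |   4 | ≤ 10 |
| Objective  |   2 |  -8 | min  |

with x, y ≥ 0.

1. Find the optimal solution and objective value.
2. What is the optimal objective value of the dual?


1. x = 0, y = 2.5, z = -20
2. -20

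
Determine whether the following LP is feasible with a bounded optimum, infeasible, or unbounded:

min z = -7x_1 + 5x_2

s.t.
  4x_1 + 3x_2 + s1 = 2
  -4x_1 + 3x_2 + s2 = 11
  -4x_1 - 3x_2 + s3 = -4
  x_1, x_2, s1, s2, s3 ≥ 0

Infeasible (no feasible solution exists)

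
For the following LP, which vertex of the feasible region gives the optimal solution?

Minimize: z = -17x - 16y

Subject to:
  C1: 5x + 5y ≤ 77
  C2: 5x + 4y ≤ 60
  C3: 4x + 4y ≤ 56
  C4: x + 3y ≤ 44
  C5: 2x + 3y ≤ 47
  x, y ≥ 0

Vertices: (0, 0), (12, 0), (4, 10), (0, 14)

Evaluate the objective at each vertex of the feasible region:
  z(0, 0) = 0
  z(12, 0) = -204
  z(4, 10) = -228  ←
  z(0, 14) = -224
The minimum is at x = 4, y = 10.

(4, 10)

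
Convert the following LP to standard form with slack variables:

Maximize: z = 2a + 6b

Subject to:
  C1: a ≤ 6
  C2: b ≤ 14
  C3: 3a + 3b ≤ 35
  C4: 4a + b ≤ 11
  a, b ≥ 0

max z = 2a + 6b

s.t.
  a + s1 = 6
  b + s2 = 14
  3a + 3b + s3 = 35
  4a + b + s4 = 11
  a, b, s1, s2, s3, s4 ≥ 0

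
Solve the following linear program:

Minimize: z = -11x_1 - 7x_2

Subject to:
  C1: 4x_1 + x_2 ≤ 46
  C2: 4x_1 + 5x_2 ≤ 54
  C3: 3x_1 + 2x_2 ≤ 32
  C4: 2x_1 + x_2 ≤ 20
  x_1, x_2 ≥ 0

Evaluate the objective at each vertex of the feasible region:
  z(0, 0) = 0
  z(10, 0) = -110
  z(8, 4) = -116  ←
  z(7.429, 4.857) = -115.7
  z(0, 10.8) = -75.6
The minimum is at x_1 = 8, x_2 = 4.

x_1 = 8, x_2 = 4, z = -116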